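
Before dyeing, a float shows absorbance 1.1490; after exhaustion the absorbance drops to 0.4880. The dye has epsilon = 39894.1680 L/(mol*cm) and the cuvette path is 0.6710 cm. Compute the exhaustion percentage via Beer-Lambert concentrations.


c_initial = A_i / (epsilon * l) = 1.1490 / (39894.1680 * 0.6710) = 4.2923e-05 mol/L
c_final = A_f / (epsilon * l) = 0.4880 / (39894.1680 * 0.6710) = 1.8230e-05 mol/L
Exhaustion = (c_initial - c_final) / c_initial * 100 = (4.2923e-05 - 1.8230e-05) / 4.2923e-05 * 100 = 57.5283 %


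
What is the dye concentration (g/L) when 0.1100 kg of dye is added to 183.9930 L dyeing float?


Formula: Conc = dye_mass(kg) / volume(L) * 1000
Substituting: Conc = 0.1100 / 183.9930 * 1000
Result: 0.5978 g/L


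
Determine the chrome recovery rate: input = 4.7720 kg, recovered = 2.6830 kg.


Formula: Recovery = recovered / input * 100
Substituting: Recovery = 2.6830 / 4.7720 * 100
Result: 56.2238 %


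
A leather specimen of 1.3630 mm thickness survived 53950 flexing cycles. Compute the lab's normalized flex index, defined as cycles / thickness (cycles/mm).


Formula: Index = cycles / thickness
Substituting: Index = 53950 / 1.3630
Result: 39581.8048 cycles/mm


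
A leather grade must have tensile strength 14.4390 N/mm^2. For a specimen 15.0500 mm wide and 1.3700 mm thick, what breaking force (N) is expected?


Formula: F = TS * w * t
Substituting: F = 14.4390 * 15.0500 * 1.3700
Result: 297.7105 N


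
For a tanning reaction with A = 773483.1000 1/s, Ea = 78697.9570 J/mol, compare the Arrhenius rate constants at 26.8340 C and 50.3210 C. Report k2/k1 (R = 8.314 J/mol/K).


T1 = 26.8340 + 273.15 = 299.9840 K; T2 = 50.3210 + 273.15 = 323.4710 K
k1 = A * exp(-Ea/(R*T1)) = 773483.1000 * exp(-78697.9570/(8.314*299.9840)) = 1.5300e-08 1/s
k2 = A * exp(-Ea/(R*T2)) = 773483.1000 * exp(-78697.9570/(8.314*323.4710)) = 1.5126e-07 1/s
k2/k1 = 1.5126e-07 / 1.5300e-08 = 9.8860


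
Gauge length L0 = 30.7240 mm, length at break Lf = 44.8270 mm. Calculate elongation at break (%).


Formula: Elongation = (Lf - L0) / L0 * 100
Substituting: Elongation = (44.8270 - 30.7240) / 30.7240 * 100
Result: 45.9022 %


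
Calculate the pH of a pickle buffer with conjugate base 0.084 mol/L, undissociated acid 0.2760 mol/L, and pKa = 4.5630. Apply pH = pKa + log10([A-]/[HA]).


ratio = [A-] / [HA] = 0.084 / 0.2760 = 0.3043
log10(ratio) = -0.5166
pH = pKa + log10(ratio) = 4.5630 - 0.5166 = 4.0464


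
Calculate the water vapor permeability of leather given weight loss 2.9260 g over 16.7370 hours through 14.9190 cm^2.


Formula: WVP = loss / (area * time)
Substituting: WVP = 2.9260 / (14.9190 * 16.7370)
Result: 0.0117181 g/(cm^2*hr)


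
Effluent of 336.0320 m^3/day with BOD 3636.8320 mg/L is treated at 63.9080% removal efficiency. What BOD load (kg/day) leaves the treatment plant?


Load_in = volume * conc / 1000 = 336.0320 * 3636.8320 / 1000 = 1222.0919 kg/day
Removed = Load_in * eff / 100 = 1222.0919 * 63.9080 / 100 = 781.0145 kg/day
Load_out = Load_in - Removed = 1222.0919 - 781.0145 = 441.0774 kg/day


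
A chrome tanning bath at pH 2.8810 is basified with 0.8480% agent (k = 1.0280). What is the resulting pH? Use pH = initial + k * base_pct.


Formula: pH_final = pH_initial + k * base_pct
Substituting: pH_final = 2.8810 + 1.0280 * 0.8480
Result: 3.7527


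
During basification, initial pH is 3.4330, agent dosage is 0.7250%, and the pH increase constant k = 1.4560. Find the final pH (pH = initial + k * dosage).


Formula: pH_final = pH_initial + k * base_pct
Substituting: pH_final = 3.4330 + 1.4560 * 0.7250
Result: 4.4886


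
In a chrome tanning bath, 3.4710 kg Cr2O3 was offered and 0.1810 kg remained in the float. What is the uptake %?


Formula: Uptake = (offered - residual) / offered * 100
Substituting: Uptake = (3.4710 - 0.1810) / 3.4710 * 100
Result: 94.7854 %


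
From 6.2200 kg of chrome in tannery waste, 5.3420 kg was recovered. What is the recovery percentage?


Formula: Recovery = recovered / input * 100
Substituting: Recovery = 5.3420 / 6.2200 * 100
Result: 85.8842 %


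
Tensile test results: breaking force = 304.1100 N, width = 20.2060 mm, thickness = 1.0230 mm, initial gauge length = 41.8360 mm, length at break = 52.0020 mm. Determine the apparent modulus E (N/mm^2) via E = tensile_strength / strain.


TS = F / (w * t) = 304.1100 / (20.2060 * 1.0230) = 14.7121 N/mm^2
strain = (Lf - L0) / L0 = (52.0020 - 41.8360) / 41.8360 = 0.2430
E = TS / strain = 14.7121 / 0.2430 = 60.5445 N/mm^2


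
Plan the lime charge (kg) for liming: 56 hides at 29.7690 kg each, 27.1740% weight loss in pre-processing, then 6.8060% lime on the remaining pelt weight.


Total_raw = N * avg_wt = 56 * 29.7690 = 1667.0640 kg
Substrate = Total_raw * (1 - loss/100) = 1667.0640 * (1 - 27.1740/100) = 1214.0560 kg
Lime = Substrate * pct / 100 = 1214.0560 * 6.8060 / 100 = 82.6287 kg


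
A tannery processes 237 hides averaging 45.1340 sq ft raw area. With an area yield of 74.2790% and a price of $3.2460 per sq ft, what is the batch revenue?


Raw_total = N * avg_area = 237 * 45.1340 = 10696.7580 sq ft
Finished = Raw_total * yield / 100 = 10696.7580 * 74.2790 / 100 = 7945.4449 sq ft
Value = Finished * price = 7945.4449 * 3.2460 = 25790.9141 $


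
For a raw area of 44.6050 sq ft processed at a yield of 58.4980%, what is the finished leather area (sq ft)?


Formula: finished = raw * yield / 100
Substituting: finished = 44.6050 * 58.4980 / 100
Result: 26.0930 sq ft


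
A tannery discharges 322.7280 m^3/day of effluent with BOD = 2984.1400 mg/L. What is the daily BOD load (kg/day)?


Formula: BOD_load = volume * conc / 1000
Substituting: BOD_load = 322.7280 * 2984.1400 / 1000
Result: 963.0655 kg/day


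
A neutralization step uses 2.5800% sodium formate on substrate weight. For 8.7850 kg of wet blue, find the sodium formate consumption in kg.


Formula: Neutralizer = substrate * pct / 100
Substituting: Neutralizer = 8.7850 * 2.5800 / 100
Result: 0.2267 kg


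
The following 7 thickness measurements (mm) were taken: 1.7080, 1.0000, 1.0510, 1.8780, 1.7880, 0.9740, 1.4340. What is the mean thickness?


Formula: Average = sum / n
Substituting: Average = 9.8330 / 7
Result: 1.4047 mm


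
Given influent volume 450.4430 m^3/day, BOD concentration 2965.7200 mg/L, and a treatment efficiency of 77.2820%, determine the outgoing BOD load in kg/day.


Load_in = volume * conc / 1000 = 450.4430 * 2965.7200 / 1000 = 1335.8878 kg/day
Removed = Load_in * eff / 100 = 1335.8878 * 77.2820 / 100 = 1032.4008 kg/day
Load_out = Load_in - Removed = 1335.8878 - 1032.4008 = 303.4870 kg/day


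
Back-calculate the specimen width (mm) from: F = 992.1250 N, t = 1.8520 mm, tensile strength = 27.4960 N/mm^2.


Formula: w = F / (TS * t)
Substituting: w = 992.1250 / (27.4960 * 1.8520)
Result: 19.4830 mm


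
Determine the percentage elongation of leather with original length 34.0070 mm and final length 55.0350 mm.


Formula: Elongation = (Lf - L0) / L0 * 100
Substituting: Elongation = (55.0350 - 34.0070) / 34.0070 * 100
Result: 61.8343 %


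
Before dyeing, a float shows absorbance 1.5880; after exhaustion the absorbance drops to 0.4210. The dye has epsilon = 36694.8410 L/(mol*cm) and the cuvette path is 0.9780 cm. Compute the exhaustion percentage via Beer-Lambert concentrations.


c_initial = A_i / (epsilon * l) = 1.5880 / (36694.8410 * 0.9780) = 4.4249e-05 mol/L
c_final = A_f / (epsilon * l) = 0.4210 / (36694.8410 * 0.9780) = 1.1731e-05 mol/L
Exhaustion = (c_initial - c_final) / c_initial * 100 = (4.4249e-05 - 1.1731e-05) / 4.4249e-05 * 100 = 73.4887 %


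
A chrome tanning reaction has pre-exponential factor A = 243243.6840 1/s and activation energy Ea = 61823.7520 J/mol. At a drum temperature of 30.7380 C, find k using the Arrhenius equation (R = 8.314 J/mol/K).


T_K = T_C + 273.15 = 30.7380 + 273.15 = 303.8880 K
exponent = -Ea / (R * T_K) = -61823.7520 / (8.314 * 303.8880) = -24.4699
k = A * exp(exponent) = 243243.6840 * exp(-24.4699) = 5.7400e-06 1/s


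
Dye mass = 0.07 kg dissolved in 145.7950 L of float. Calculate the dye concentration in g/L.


Formula: Conc = dye_mass(kg) / volume(L) * 1000
Substituting: Conc = 0.07 / 145.7950 * 1000
Result: 0.4801 g/L


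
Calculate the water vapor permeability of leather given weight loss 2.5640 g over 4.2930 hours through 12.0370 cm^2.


Formula: WVP = loss / (area * time)
Substituting: WVP = 2.5640 / (12.0370 * 4.2930)
Result: 0.049618 g/(cm^2*hr)


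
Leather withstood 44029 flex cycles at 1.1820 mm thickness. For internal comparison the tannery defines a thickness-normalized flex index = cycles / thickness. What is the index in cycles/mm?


Formula: Index = cycles / thickness
Substituting: Index = 44029 / 1.1820
Result: 37249.5770 cycles/mm


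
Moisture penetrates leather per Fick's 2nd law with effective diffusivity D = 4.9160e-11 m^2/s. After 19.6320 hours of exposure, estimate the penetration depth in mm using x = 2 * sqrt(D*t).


t = 19.6320 hr * 3600 = 70675.2000 s
D * t = 4.9160e-11 * 70675.2000 = 3.4744e-06
x = 2 * sqrt(D*t) = 2 * sqrt(3.4744e-06) = 0.00372794 m = 3.7279 mm


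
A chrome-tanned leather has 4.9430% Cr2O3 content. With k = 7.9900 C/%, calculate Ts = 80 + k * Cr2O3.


Formula: Ts = 80 + k * Cr2O3
Substituting: Ts = 80 + 7.9900 * 4.9430
Result: 119.4946 C


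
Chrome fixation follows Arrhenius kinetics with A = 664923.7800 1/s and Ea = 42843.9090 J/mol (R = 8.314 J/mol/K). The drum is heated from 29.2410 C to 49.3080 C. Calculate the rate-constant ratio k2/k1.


T1 = 29.2410 + 273.15 = 302.3910 K; T2 = 49.3080 + 273.15 = 322.4580 K
k1 = A * exp(-Ea/(R*T1)) = 664923.7800 * exp(-42843.9090/(8.314*302.3910)) = 0.0264059 1/s
k2 = A * exp(-Ea/(R*T2)) = 664923.7800 * exp(-42843.9090/(8.314*322.4580)) = 0.0762571 1/s
k2/k1 = 0.0762571 / 0.0264059 = 2.8879


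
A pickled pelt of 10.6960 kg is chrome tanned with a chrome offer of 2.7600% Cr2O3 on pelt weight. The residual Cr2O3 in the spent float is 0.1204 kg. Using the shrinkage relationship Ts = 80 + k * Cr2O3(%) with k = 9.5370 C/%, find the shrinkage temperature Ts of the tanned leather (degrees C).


Offered = pelt * offer_pct / 100 = 10.6960 * 2.7600 / 100 = 0.2952 kg
Uptake = offered - residual = 0.2952 - 0.1204 = 0.1748 kg
Cr2O3% on pelt = uptake / pelt * 100 = 0.1748 / 10.6960 * 100 = 1.6343 %
Ts = 80 + k * Cr2O3% = 80 + 9.5370 * 1.6343 = 95.5868 C


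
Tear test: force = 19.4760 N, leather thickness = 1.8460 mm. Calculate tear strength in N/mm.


Formula: Tear strength = force / thickness
Substituting: Tear strength = 19.4760 / 1.8460
Result: 10.5504 N/mm


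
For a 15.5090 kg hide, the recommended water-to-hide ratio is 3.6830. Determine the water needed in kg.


Formula: Water = hide_weight * ratio
Substituting: Water = 15.5090 * 3.6830
Result: 57.1196 kg


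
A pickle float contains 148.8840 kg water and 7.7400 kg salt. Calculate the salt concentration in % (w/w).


Formula: Conc = salt / (water + salt) * 100
Substituting: Conc = 7.7400 / (148.8840 + 7.7400) * 100
Result: 4.9418 %


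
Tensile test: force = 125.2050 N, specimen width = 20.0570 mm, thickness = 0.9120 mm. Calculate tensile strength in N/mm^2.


Formula: TS = force / (width * thickness)
Substituting: TS = 125.2050 / (20.0570 * 0.9120)
Result: 6.8448 N/mm^2


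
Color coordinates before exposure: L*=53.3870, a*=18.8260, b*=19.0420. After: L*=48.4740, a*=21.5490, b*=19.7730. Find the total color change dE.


dL = -4.9130, da = 2.7230, db = 0.7310
dE = sqrt((-4.9130)^2 + 2.7230^2 + 0.7310^2) = 5.6645


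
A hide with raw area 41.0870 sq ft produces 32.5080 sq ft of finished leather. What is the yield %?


Formula: Yield = finished / raw * 100
Substituting: Yield = 32.5080 / 41.0870 * 100
Result: 79.1199 %


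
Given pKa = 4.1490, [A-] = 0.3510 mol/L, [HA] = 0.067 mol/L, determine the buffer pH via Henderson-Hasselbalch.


ratio = [A-] / [HA] = 0.3510 / 0.067 = 5.2388
log10(ratio) = 0.7192
pH = pKa + log10(ratio) = 4.1490 + 0.7192 = 4.8682


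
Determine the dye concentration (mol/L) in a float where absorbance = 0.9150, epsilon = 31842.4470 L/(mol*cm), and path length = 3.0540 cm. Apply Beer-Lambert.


Formula: c = A / (epsilon * l)
Substituting: c = 0.9150 / (31842.4470 * 3.0540)
Result: 9.4090e-06 mol/L


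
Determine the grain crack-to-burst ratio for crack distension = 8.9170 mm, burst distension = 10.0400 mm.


Formula: Ratio = crack / burst
Substituting: Ratio = 8.9170 / 10.0400
Result: 0.8881


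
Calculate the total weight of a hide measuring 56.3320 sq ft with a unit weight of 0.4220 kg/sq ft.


Formula: Weight = area * weight_per_sqft
Substituting: Weight = 56.3320 * 0.4220
Result: 23.7721 kg


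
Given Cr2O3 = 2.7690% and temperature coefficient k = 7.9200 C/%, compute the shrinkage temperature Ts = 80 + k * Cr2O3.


Formula: Ts = 80 + k * Cr2O3
Substituting: Ts = 80 + 7.9200 * 2.7690
Result: 101.9305 C


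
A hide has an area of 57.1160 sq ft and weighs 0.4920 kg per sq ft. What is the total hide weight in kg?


Formula: Weight = area * weight_per_sqft
Substituting: Weight = 57.1160 * 0.4920
Result: 28.1011 kg


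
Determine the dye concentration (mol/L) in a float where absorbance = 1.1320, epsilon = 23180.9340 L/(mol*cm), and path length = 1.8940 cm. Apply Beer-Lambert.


Formula: c = A / (epsilon * l)
Substituting: c = 1.1320 / (23180.9340 * 1.8940)
Result: 2.5783e-05 mol/L


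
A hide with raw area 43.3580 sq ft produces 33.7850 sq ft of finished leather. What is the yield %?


Formula: Yield = finished / raw * 100
Substituting: Yield = 33.7850 / 43.3580 * 100
Result: 77.9210 %


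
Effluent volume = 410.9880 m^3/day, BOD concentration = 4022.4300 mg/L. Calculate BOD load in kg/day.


Formula: BOD_load = volume * conc / 1000
Substituting: BOD_load = 410.9880 * 4022.4300 / 1000
Result: 1653.1705 kg/day


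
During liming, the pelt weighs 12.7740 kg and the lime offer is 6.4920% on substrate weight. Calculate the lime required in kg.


Formula: Lime = substrate * pct / 100
Substituting: Lime = 12.7740 * 6.4920 / 100
Result: 0.8293 kg


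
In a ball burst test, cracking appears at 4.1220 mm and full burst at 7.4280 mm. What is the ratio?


Formula: Ratio = crack / burst
Substituting: Ratio = 4.1220 / 7.4280
Result: 0.5549


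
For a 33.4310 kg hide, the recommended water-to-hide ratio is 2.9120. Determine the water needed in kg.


Formula: Water = hide_weight * ratio
Substituting: Water = 33.4310 * 2.9120
Result: 97.3511 kg


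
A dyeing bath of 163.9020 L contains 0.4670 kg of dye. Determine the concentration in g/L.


Formula: Conc = dye_mass(kg) / volume(L) * 1000
Substituting: Conc = 0.4670 / 163.9020 * 1000
Result: 2.8493 g/L


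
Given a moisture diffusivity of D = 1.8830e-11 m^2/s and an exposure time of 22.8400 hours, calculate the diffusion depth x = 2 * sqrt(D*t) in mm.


t = 22.8400 hr * 3600 = 82224.0000 s
D * t = 1.8830e-11 * 82224.0000 = 1.5483e-06
x = 2 * sqrt(D*t) = 2 * sqrt(1.5483e-06) = 0.0024886 m = 2.4886 mm


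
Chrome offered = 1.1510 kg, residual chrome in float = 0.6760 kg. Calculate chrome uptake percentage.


Formula: Uptake = (offered - residual) / offered * 100
Substituting: Uptake = (1.1510 - 0.6760) / 1.1510 * 100
Result: 41.2685 %


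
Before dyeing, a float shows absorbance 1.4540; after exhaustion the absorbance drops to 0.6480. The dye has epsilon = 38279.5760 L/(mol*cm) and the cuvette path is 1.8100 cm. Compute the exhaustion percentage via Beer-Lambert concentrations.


c_initial = A_i / (epsilon * l) = 1.4540 / (38279.5760 * 1.8100) = 2.0985e-05 mol/L
c_final = A_f / (epsilon * l) = 0.6480 / (38279.5760 * 1.8100) = 9.3525e-06 mol/L
Exhaustion = (c_initial - c_final) / c_initial * 100 = (2.0985e-05 - 9.3525e-06) / 2.0985e-05 * 100 = 55.4333 %


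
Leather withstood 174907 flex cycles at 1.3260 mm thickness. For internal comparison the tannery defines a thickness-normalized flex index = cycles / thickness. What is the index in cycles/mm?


Formula: Index = cycles / thickness
Substituting: Index = 174907 / 1.3260
Result: 131905.7315 cycles/mm


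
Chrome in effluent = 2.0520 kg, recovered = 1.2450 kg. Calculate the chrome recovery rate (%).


Formula: Recovery = recovered / input * 100
Substituting: Recovery = 1.2450 / 2.0520 * 100
Result: 60.6725 %


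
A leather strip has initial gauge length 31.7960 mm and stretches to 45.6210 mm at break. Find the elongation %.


Formula: Elongation = (Lf - L0) / L0 * 100
Substituting: Elongation = (45.6210 - 31.7960) / 31.7960 * 100
Result: 43.4803 %


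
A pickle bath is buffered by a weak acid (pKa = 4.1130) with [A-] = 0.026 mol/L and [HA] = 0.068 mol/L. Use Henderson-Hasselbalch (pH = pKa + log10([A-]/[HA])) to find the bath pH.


ratio = [A-] / [HA] = 0.026 / 0.068 = 0.3824
log10(ratio) = -0.4175
pH = pKa + log10(ratio) = 4.1130 - 0.4175 = 3.6955


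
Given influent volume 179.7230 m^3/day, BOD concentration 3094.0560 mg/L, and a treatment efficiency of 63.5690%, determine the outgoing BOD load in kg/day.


Load_in = volume * conc / 1000 = 179.7230 * 3094.0560 / 1000 = 556.0730 kg/day
Removed = Load_in * eff / 100 = 556.0730 * 63.5690 / 100 = 353.4901 kg/day
Load_out = Load_in - Removed = 556.0730 - 353.4901 = 202.5830 kg/day


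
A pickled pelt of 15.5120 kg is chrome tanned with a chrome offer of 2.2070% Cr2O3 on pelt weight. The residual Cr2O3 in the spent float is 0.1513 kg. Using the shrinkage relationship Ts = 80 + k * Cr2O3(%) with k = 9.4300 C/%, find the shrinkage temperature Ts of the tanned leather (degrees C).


Offered = pelt * offer_pct / 100 = 15.5120 * 2.2070 / 100 = 0.3423 kg
Uptake = offered - residual = 0.3423 - 0.1513 = 0.1910 kg
Cr2O3% on pelt = uptake / pelt * 100 = 0.1910 / 15.5120 * 100 = 1.2316 %
Ts = 80 + k * Cr2O3% = 80 + 9.4300 * 1.2316 = 91.6142 C


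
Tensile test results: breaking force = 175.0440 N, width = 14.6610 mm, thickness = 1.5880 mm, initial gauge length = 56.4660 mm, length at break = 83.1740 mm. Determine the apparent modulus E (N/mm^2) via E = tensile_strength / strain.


TS = F / (w * t) = 175.0440 / (14.6610 * 1.5880) = 7.5185 N/mm^2
strain = (Lf - L0) / L0 = (83.1740 - 56.4660) / 56.4660 = 0.4730
E = TS / strain = 7.5185 / 0.4730 = 15.8957 N/mm^2


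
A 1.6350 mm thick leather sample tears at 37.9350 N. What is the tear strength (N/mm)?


Formula: Tear strength = force / thickness
Substituting: Tear strength = 37.9350 / 1.6350
Result: 23.2018 N/mm


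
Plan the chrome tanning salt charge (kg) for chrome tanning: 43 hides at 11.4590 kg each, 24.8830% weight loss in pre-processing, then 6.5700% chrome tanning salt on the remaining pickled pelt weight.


Total_raw = N * avg_wt = 43 * 11.4590 = 492.7370 kg
Substrate = Total_raw * (1 - loss/100) = 492.7370 * (1 - 24.8830/100) = 370.1293 kg
Chrome = Substrate * pct / 100 = 370.1293 * 6.5700 / 100 = 24.3175 kg


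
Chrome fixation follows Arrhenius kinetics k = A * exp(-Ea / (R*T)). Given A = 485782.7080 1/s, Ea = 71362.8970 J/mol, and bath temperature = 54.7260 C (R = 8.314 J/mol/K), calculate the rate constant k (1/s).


T_K = T_C + 273.15 = 54.7260 + 273.15 = 327.8760 K
exponent = -Ea / (R * T_K) = -71362.8970 / (8.314 * 327.8760) = -26.1790
k = A * exp(exponent) = 485782.7080 * exp(-26.1790) = 2.0752e-06 1/s


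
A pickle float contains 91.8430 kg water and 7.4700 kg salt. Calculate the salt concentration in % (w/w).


Formula: Conc = salt / (water + salt) * 100
Substituting: Conc = 7.4700 / (91.8430 + 7.4700) * 100
Result: 7.5217 %


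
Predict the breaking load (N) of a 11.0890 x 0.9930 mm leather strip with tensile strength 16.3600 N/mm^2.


Formula: F = TS * w * t
Substituting: F = 16.3600 * 11.0890 * 0.9930
Result: 180.1461 N


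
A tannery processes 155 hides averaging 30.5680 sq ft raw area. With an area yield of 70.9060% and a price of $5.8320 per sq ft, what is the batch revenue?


Raw_total = N * avg_area = 155 * 30.5680 = 4738.0400 sq ft
Finished = Raw_total * yield / 100 = 4738.0400 * 70.9060 / 100 = 3359.5546 sq ft
Value = Finished * price = 3359.5546 * 5.8320 = 19592.9227 $


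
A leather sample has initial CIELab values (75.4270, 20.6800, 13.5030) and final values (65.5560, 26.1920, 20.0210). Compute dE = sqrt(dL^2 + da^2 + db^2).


dL = -9.8710, da = 5.5120, db = 6.5180
dE = sqrt((-9.8710)^2 + 5.5120^2 + 6.5180^2) = 13.0500


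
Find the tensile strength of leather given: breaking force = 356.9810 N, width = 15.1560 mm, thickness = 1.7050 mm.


Formula: TS = force / (width * thickness)
Substituting: TS = 356.9810 / (15.1560 * 1.7050)
Result: 13.8145 N/mm^2


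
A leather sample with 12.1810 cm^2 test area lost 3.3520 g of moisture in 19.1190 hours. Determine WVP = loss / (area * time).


Formula: WVP = loss / (area * time)
Substituting: WVP = 3.3520 / (12.1810 * 19.1190)
Result: 0.0143932 g/(cm^2*hr)


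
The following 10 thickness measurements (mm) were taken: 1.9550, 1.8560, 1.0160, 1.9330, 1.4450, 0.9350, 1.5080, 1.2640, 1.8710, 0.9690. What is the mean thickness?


Formula: Average = sum / n
Substituting: Average = 14.7520 / 10
Result: 1.4752 mm


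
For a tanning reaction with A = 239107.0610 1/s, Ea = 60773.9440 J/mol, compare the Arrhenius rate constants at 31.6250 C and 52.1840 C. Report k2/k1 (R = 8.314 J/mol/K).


T1 = 31.6250 + 273.15 = 304.7750 K; T2 = 52.1840 + 273.15 = 325.3340 K
k1 = A * exp(-Ea/(R*T1)) = 239107.0610 * exp(-60773.9440/(8.314*304.7750)) = 9.1689e-06 1/s
k2 = A * exp(-Ea/(R*T2)) = 239107.0610 * exp(-60773.9440/(8.314*325.3340)) = 4.1741e-05 1/s
k2/k1 = 4.1741e-05 / 9.1689e-06 = 4.5524


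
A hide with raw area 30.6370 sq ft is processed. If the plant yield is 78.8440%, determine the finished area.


Formula: finished = raw * yield / 100
Substituting: finished = 30.6370 * 78.8440 / 100
Result: 24.1554 sq ft


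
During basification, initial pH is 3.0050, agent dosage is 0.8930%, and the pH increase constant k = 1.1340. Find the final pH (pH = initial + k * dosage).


Formula: pH_final = pH_initial + k * base_pct
Substituting: pH_final = 3.0050 + 1.1340 * 0.8930
Result: 4.0177


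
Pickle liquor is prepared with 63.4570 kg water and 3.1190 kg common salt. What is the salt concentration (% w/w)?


Formula: Conc = salt / (water + salt) * 100
Substituting: Conc = 3.1190 / (63.4570 + 3.1190) * 100
Result: 4.6849 %


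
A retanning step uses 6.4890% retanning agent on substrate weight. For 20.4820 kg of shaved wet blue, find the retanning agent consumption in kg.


Formula: Retan = substrate * pct / 100
Substituting: Retan = 20.4820 * 6.4890 / 100
Result: 1.3291 kg


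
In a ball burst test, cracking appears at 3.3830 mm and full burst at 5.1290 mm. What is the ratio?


Formula: Ratio = crack / burst
Substituting: Ratio = 3.3830 / 5.1290
Result: 0.6596


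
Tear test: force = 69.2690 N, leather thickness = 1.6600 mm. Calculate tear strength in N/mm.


Formula: Tear strength = force / thickness
Substituting: Tear strength = 69.2690 / 1.6600
Result: 41.7283 N/mm


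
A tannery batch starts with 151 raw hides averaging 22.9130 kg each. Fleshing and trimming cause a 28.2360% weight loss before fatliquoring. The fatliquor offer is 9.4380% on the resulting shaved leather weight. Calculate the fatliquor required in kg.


Total_raw = N * avg_wt = 151 * 22.9130 = 3459.8630 kg
Substrate = Total_raw * (1 - loss/100) = 3459.8630 * (1 - 28.2360/100) = 2482.9361 kg
Fat = Substrate * pct / 100 = 2482.9361 * 9.4380 / 100 = 234.3395 kg


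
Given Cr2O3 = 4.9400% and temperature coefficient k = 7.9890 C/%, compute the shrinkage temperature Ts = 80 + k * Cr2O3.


Formula: Ts = 80 + k * Cr2O3
Substituting: Ts = 80 + 7.9890 * 4.9400
Result: 119.4657 C


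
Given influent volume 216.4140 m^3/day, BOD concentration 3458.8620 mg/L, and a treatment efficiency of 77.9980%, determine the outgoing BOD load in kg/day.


Load_in = volume * conc / 1000 = 216.4140 * 3458.8620 / 1000 = 748.5462 kg/day
Removed = Load_in * eff / 100 = 748.5462 * 77.9980 / 100 = 583.8510 kg/day
Load_out = Load_in - Removed = 748.5462 - 583.8510 = 164.6951 kg/day


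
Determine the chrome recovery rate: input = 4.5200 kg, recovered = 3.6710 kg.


Formula: Recovery = recovered / input * 100
Substituting: Recovery = 3.6710 / 4.5200 * 100
Result: 81.2168 %


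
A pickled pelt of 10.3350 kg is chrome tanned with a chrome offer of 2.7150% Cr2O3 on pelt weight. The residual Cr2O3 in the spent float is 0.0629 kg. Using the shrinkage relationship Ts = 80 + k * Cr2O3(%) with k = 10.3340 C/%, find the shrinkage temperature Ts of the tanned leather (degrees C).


Offered = pelt * offer_pct / 100 = 10.3350 * 2.7150 / 100 = 0.2806 kg
Uptake = offered - residual = 0.2806 - 0.0629 = 0.2177 kg
Cr2O3% on pelt = uptake / pelt * 100 = 0.2177 / 10.3350 * 100 = 2.1064 %
Ts = 80 + k * Cr2O3% = 80 + 10.3340 * 2.1064 = 101.7674 C


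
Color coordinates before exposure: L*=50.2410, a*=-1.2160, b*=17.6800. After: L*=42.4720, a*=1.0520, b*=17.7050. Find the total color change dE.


dL = -7.7690, da = 2.2680, db = 0.025
dE = sqrt((-7.7690)^2 + 2.2680^2 + 0.025^2) = 8.0933


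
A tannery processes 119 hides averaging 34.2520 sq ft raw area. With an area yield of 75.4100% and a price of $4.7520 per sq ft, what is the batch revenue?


Raw_total = N * avg_area = 119 * 34.2520 = 4075.9880 sq ft
Finished = Raw_total * yield / 100 = 4075.9880 * 75.4100 / 100 = 3073.7026 sq ft
Value = Finished * price = 3073.7026 * 4.7520 = 14606.2345 $


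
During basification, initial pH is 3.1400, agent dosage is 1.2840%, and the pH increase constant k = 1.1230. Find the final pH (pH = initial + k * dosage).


Formula: pH_final = pH_initial + k * base_pct
Substituting: pH_final = 3.1400 + 1.1230 * 1.2840
Result: 4.5819


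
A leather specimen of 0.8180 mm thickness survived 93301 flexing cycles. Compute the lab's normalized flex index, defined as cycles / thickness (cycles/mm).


Formula: Index = cycles / thickness
Substituting: Index = 93301 / 0.8180
Result: 114059.9022 cycles/mm


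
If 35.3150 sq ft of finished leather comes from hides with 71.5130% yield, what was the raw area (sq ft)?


Formula: raw = finished * 100 / yield
Substituting: raw = 35.3150 * 100 / 71.5130
Result: 49.3826 sq ft


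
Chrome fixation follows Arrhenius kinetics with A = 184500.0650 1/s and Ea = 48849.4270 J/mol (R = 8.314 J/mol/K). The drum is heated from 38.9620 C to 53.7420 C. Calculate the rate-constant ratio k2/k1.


T1 = 38.9620 + 273.15 = 312.1120 K; T2 = 53.7420 + 273.15 = 326.8920 K
k1 = A * exp(-Ea/(R*T1)) = 184500.0650 * exp(-48849.4270/(8.314*312.1120)) = 0.0012312 1/s
k2 = A * exp(-Ea/(R*T2)) = 184500.0650 * exp(-48849.4270/(8.314*326.8920)) = 0.0028839 1/s
k2/k1 = 0.0028839 / 0.0012312 = 2.3424


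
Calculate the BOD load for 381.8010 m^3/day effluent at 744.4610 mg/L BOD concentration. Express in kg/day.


Formula: BOD_load = volume * conc / 1000
Substituting: BOD_load = 381.8010 * 744.4610 / 1000
Result: 284.2360 kg/day


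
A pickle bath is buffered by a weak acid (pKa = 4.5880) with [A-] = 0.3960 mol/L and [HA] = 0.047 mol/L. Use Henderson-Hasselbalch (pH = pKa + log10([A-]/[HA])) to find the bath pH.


ratio = [A-] / [HA] = 0.3960 / 0.047 = 8.4255
log10(ratio) = 0.9256
pH = pKa + log10(ratio) = 4.5880 + 0.9256 = 5.5136


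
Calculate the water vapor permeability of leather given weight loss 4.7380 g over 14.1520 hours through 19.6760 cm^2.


Formula: WVP = loss / (area * time)
Substituting: WVP = 4.7380 / (19.6760 * 14.1520)
Result: 0.0170153 g/(cm^2*hr)


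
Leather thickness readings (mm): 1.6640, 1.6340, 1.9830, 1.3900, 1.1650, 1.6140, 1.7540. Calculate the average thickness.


Formula: Average = sum / n
Substituting: Average = 11.2040 / 7
Result: 1.6006 mm


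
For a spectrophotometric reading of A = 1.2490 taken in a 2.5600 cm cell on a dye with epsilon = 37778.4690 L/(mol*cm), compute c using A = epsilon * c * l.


Formula: c = A / (epsilon * l)
Substituting: c = 1.2490 / (37778.4690 * 2.5600)
Result: 1.2915e-05 mol/L


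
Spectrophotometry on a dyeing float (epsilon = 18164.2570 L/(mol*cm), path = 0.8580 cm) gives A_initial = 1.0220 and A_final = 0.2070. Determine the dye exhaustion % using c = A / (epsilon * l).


c_initial = A_i / (epsilon * l) = 1.0220 / (18164.2570 * 0.8580) = 6.5576e-05 mol/L
c_final = A_f / (epsilon * l) = 0.2070 / (18164.2570 * 0.8580) = 1.3282e-05 mol/L
Exhaustion = (c_initial - c_final) / c_initial * 100 = (6.5576e-05 - 1.3282e-05) / 6.5576e-05 * 100 = 79.7456 %


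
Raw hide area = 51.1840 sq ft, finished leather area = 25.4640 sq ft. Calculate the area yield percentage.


Formula: Yield = finished / raw * 100
Substituting: Yield = 25.4640 / 51.1840 * 100
Result: 49.7499 %


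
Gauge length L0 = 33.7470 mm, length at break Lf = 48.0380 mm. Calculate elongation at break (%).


Formula: Elongation = (Lf - L0) / L0 * 100
Substituting: Elongation = (48.0380 - 33.7470) / 33.7470 * 100
Result: 42.3475 %


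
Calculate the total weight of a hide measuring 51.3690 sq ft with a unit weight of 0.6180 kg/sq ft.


Formula: Weight = area * weight_per_sqft
Substituting: Weight = 51.3690 * 0.6180
Result: 31.7460 kg


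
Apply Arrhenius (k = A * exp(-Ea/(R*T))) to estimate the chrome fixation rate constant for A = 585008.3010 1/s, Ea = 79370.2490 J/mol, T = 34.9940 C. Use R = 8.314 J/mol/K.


T_K = T_C + 273.15 = 34.9940 + 273.15 = 308.1440 K
exponent = -Ea / (R * T_K) = -79370.2490 / (8.314 * 308.1440) = -30.9809
k = A * exp(exponent) = 585008.3010 * exp(-30.9809) = 2.0527e-08 1/s


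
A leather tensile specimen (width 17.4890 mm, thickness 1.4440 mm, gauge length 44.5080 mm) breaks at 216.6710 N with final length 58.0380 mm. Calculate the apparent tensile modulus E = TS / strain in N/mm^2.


TS = F / (w * t) = 216.6710 / (17.4890 * 1.4440) = 8.5796 N/mm^2
strain = (Lf - L0) / L0 = (58.0380 - 44.5080) / 44.5080 = 0.3040
E = TS / strain = 8.5796 / 0.3040 = 28.2234 N/mm^2


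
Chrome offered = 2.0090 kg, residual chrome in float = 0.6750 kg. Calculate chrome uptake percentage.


Formula: Uptake = (offered - residual) / offered * 100
Substituting: Uptake = (2.0090 - 0.6750) / 2.0090 * 100
Result: 66.4012 %


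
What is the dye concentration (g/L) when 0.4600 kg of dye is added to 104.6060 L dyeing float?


Formula: Conc = dye_mass(kg) / volume(L) * 1000
Substituting: Conc = 0.4600 / 104.6060 * 1000
Result: 4.3975 g/L


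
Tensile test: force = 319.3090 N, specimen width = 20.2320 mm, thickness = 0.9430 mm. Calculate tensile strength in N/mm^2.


Formula: TS = force / (width * thickness)
Substituting: TS = 319.3090 / (20.2320 * 0.9430)
Result: 16.7363 N/mm^2


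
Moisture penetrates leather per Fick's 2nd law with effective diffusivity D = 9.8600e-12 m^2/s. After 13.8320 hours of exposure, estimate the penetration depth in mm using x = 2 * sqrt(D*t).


t = 13.8320 hr * 3600 = 49795.2000 s
D * t = 9.8600e-12 * 49795.2000 = 4.9098e-07
x = 2 * sqrt(D*t) = 2 * sqrt(4.9098e-07) = 0.0014014 m = 1.4014 mm


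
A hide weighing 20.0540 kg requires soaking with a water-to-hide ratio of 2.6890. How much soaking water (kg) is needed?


Formula: Water = hide_weight * ratio
Substituting: Water = 20.0540 * 2.6890
Result: 53.9252 kg


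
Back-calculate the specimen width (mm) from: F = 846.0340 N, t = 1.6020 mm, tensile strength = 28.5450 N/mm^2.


Formula: w = F / (TS * t)
Substituting: w = 846.0340 / (28.5450 * 1.6020)
Result: 18.5010 mm


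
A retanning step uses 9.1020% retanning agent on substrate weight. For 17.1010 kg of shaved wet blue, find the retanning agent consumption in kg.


Formula: Retan = substrate * pct / 100
Substituting: Retan = 17.1010 * 9.1020 / 100
Result: 1.5565 kg


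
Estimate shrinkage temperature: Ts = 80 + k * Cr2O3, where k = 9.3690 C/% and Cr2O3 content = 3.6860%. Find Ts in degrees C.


Formula: Ts = 80 + k * Cr2O3
Substituting: Ts = 80 + 9.3690 * 3.6860
Result: 114.5341 C


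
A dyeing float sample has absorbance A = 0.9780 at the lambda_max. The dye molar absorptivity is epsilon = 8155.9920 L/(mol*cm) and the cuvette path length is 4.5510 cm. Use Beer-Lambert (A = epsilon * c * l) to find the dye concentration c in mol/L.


Formula: c = A / (epsilon * l)
Substituting: c = 0.9780 / (8155.9920 * 4.5510)
Result: 2.6348e-05 mol/L


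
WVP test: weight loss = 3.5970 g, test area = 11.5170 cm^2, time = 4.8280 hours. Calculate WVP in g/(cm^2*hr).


Formula: WVP = loss / (area * time)
Substituting: WVP = 3.5970 / (11.5170 * 4.8280)
Result: 0.0646895 g/(cm^2*hr)


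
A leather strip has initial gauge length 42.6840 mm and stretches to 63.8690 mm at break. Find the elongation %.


Formula: Elongation = (Lf - L0) / L0 * 100
Substituting: Elongation = (63.8690 - 42.6840) / 42.6840 * 100
Result: 49.6322 %


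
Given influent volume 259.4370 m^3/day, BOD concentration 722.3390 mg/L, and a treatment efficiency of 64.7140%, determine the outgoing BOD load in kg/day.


Load_in = volume * conc / 1000 = 259.4370 * 722.3390 / 1000 = 187.4015 kg/day
Removed = Load_in * eff / 100 = 187.4015 * 64.7140 / 100 = 121.2750 kg/day
Load_out = Load_in - Removed = 187.4015 - 121.2750 = 66.1265 kg/day


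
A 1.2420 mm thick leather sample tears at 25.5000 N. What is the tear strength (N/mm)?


Formula: Tear strength = force / thickness
Substituting: Tear strength = 25.5000 / 1.2420
Result: 20.5314 N/mm


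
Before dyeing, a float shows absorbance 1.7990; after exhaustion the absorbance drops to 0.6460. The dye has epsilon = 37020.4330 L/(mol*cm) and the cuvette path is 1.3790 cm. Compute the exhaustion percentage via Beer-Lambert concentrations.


c_initial = A_i / (epsilon * l) = 1.7990 / (37020.4330 * 1.3790) = 3.5239e-05 mol/L
c_final = A_f / (epsilon * l) = 0.6460 / (37020.4330 * 1.3790) = 1.2654e-05 mol/L
Exhaustion = (c_initial - c_final) / c_initial * 100 = (3.5239e-05 - 1.2654e-05) / 3.5239e-05 * 100 = 64.0912 %


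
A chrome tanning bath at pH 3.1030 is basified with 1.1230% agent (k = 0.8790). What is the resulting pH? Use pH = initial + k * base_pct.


Formula: pH_final = pH_initial + k * base_pct
Substituting: pH_final = 3.1030 + 0.8790 * 1.1230
Result: 4.0901


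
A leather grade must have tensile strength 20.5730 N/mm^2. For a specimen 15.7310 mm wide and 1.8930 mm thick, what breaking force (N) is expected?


Formula: F = TS * w * t
Substituting: F = 20.5730 * 15.7310 * 1.8930
Result: 612.6389 N


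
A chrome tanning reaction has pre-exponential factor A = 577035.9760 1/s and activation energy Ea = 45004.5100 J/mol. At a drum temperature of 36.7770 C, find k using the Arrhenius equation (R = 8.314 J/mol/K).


T_K = T_C + 273.15 = 36.7770 + 273.15 = 309.9270 K
exponent = -Ea / (R * T_K) = -45004.5100 / (8.314 * 309.9270) = -17.4657
k = A * exp(exponent) = 577035.9760 * exp(-17.4657) = 0.0149946 1/s


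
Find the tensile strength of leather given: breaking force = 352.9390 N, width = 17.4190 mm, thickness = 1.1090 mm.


Formula: TS = force / (width * thickness)
Substituting: TS = 352.9390 / (17.4190 * 1.1090)
Result: 18.2703 N/mm^2


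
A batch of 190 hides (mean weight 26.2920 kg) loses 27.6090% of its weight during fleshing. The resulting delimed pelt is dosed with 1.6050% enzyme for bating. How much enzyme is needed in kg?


Total_raw = N * avg_wt = 190 * 26.2920 = 4995.4800 kg
Substrate = Total_raw * (1 - loss/100) = 4995.4800 * (1 - 27.6090/100) = 3616.2779 kg
Enzyme = Substrate * pct / 100 = 3616.2779 * 1.6050 / 100 = 58.0413 kg


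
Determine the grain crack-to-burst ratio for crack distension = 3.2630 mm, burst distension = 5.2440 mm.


Formula: Ratio = crack / burst
Substituting: Ratio = 3.2630 / 5.2440
Result: 0.6222


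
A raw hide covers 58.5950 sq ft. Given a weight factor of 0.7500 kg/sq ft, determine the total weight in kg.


Formula: Weight = area * weight_per_sqft
Substituting: Weight = 58.5950 * 0.7500
Result: 43.9462 kg


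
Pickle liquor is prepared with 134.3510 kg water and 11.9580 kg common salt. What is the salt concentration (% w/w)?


Formula: Conc = salt / (water + salt) * 100
Substituting: Conc = 11.9580 / (134.3510 + 11.9580) * 100
Result: 8.1731 %


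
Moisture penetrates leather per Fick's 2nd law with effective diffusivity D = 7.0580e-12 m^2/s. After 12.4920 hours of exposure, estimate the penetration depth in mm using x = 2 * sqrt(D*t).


t = 12.4920 hr * 3600 = 44971.2000 s
D * t = 7.0580e-12 * 44971.2000 = 3.1741e-07
x = 2 * sqrt(D*t) = 2 * sqrt(3.1741e-07) = 0.00112678 m = 1.1268 mm


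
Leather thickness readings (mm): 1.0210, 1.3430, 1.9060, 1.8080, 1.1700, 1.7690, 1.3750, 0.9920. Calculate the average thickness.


Formula: Average = sum / n
Substituting: Average = 11.3840 / 8
Result: 1.4230 mm


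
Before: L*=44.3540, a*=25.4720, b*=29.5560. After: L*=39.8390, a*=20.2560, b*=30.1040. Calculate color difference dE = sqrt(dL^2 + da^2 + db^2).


dL = -4.5150, da = -5.2160, db = 0.5480
dE = sqrt((-4.5150)^2 + (-5.2160)^2 + 0.5480^2) = 6.9204


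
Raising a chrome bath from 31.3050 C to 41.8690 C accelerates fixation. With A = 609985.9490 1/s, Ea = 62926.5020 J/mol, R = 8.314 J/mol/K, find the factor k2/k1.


T1 = 31.3050 + 273.15 = 304.4550 K; T2 = 41.8690 + 273.15 = 315.0190 K
k1 = A * exp(-Ea/(R*T1)) = 609985.9490 * exp(-62926.5020/(8.314*304.4550)) = 9.7449e-06 1/s
k2 = A * exp(-Ea/(R*T2)) = 609985.9490 * exp(-62926.5020/(8.314*315.0190)) = 2.2430e-05 1/s
k2/k1 = 2.2430e-05 / 9.7449e-06 = 2.3017


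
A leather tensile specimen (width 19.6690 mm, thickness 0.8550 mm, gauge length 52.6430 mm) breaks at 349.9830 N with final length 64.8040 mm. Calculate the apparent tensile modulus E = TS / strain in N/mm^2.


TS = F / (w * t) = 349.9830 / (19.6690 * 0.8550) = 20.8113 N/mm^2
strain = (Lf - L0) / L0 = (64.8040 - 52.6430) / 52.6430 = 0.2310
E = TS / strain = 20.8113 / 0.2310 = 90.0886 N/mm^2


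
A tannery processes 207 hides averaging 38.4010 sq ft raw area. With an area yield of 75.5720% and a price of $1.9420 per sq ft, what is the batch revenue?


Raw_total = N * avg_area = 207 * 38.4010 = 7949.0070 sq ft
Finished = Raw_total * yield / 100 = 7949.0070 * 75.5720 / 100 = 6007.2236 sq ft
Value = Finished * price = 6007.2236 * 1.9420 = 11666.0282 $


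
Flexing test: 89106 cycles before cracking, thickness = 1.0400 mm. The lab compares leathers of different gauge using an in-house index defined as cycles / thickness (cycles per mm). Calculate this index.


Formula: Index = cycles / thickness
Substituting: Index = 89106 / 1.0400
Result: 85678.8462 cycles/mm


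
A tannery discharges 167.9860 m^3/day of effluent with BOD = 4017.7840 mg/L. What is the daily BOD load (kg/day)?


Formula: BOD_load = volume * conc / 1000
Substituting: BOD_load = 167.9860 * 4017.7840 / 1000
Result: 674.9315 kg/day


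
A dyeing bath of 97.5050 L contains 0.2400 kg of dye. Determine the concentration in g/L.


Formula: Conc = dye_mass(kg) / volume(L) * 1000
Substituting: Conc = 0.2400 / 97.5050 * 1000
Result: 2.4614 g/L


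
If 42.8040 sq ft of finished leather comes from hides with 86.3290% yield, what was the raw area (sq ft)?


Formula: raw = finished * 100 / yield
Substituting: raw = 42.8040 * 100 / 86.3290
Result: 49.5824 sq ft


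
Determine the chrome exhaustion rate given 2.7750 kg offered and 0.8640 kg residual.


Formula: Uptake = (offered - residual) / offered * 100
Substituting: Uptake = (2.7750 - 0.8640) / 2.7750 * 100
Result: 68.8649 %


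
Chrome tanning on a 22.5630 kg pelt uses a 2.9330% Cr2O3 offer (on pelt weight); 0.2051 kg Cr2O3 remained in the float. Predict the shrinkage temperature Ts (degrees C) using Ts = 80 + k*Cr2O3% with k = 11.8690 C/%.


Offered = pelt * offer_pct / 100 = 22.5630 * 2.9330 / 100 = 0.6618 kg
Uptake = offered - residual = 0.6618 - 0.2051 = 0.4567 kg
Cr2O3% on pelt = uptake / pelt * 100 = 0.4567 / 22.5630 * 100 = 2.0240 %
Ts = 80 + k * Cr2O3% = 80 + 11.8690 * 2.0240 = 104.0227 C
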